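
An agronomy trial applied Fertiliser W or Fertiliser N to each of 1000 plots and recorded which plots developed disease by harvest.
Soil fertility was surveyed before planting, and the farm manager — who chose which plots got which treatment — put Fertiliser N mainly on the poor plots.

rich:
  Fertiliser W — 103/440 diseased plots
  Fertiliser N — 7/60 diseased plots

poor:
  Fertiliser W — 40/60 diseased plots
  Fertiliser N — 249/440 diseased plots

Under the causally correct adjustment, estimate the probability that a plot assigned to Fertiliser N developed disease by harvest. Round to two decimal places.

0.34

The stratified and pooled comparisons disagree (Fertiliser N wins within each soil fertility; Fertiliser W wins overall), so the answer turns on the causal role of soil fertility.
Soil fertility is set before the fertiliser has any effect — it is not caused by the fertiliser — and it independently drives the outcome. That makes it a confounder, so the causal comparison is within soil fertility levels.
Standardising Fertiliser N to the population soil fertility mix: 0.500·7/60 + 0.500·249/440 = 0.341.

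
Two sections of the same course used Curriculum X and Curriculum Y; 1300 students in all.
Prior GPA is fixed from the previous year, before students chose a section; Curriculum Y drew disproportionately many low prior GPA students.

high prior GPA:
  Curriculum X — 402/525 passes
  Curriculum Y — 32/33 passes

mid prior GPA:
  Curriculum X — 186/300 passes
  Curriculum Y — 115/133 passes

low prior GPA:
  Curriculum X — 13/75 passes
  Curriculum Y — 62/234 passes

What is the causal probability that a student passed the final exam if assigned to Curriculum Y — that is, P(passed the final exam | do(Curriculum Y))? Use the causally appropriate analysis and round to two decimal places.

0.77

Prior GPA band satisfies the back-door criterion: it is not a descendant of the teaching method, and it blocks the spurious path from teaching method to outcome. Adjusting for it (i.e., using the within-prior GPA band rates) gives the causal effect.
Standardising Curriculum Y to the population prior GPA band mix: 0.429·32/33 + 0.333·115/133 + 0.238·62/234 = 0.767.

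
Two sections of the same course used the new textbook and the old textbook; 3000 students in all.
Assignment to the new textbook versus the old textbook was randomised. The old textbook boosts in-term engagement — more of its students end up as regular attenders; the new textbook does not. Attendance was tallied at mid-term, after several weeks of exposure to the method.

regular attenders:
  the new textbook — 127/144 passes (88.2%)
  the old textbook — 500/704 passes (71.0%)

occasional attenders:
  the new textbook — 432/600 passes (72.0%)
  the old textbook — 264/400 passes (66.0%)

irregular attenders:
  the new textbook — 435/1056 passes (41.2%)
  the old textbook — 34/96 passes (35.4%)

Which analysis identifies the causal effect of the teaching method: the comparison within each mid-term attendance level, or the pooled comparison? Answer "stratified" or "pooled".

the new textbook is higher inside every mid-term attendance stratum but the old textbook is higher in aggregate. Whether to stratify depends on how mid-term attendance relates to the teaching method.
Mid-term attendance is downstream of the teaching method. One should not condition on a consequence of treatment, so the overall rates are the right comparison.
Pooled: the new textbook 55.2% vs the old textbook 66.5%; the old textbook is higher overall.

pooled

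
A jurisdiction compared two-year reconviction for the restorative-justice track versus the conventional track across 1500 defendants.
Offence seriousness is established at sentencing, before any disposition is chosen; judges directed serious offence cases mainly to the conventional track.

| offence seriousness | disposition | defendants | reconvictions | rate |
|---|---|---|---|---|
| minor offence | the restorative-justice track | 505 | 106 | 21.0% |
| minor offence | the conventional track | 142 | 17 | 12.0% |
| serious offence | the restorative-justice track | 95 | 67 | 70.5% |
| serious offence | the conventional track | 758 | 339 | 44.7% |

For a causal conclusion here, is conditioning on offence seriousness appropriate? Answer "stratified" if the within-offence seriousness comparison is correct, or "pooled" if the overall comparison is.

stratified

Nothing the disposition does changes offence seriousness; the imbalance is an allocation artefact. With offence seriousness also predicting the outcome, the pooled figure is confounded, and the within-stratum comparison is the causal one.
Within each level — minor offence: 21.0% vs 12.0%; serious offence: 70.5% vs 44.7% — the conventional track is lower every time.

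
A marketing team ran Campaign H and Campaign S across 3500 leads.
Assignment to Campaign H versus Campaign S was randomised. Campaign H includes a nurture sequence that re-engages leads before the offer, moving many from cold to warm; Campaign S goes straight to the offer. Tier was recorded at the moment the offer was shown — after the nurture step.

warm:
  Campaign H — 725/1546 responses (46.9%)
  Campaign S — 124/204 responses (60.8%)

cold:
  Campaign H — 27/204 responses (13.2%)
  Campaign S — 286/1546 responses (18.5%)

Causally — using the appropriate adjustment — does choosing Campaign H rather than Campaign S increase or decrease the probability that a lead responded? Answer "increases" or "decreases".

increases

Campaign S is higher inside every engagement tier stratum but Campaign H is higher in aggregate. Whether to stratify depends on how engagement tier relates to the campaign.
The distribution of engagement tier is itself part of what the campaign does — it is an intermediate outcome. Holding it fixed would remove that part of the effect; the total effect is the pooled difference.
Pooled: Campaign H 43.0% vs Campaign S 23.4%; Campaign H is higher overall.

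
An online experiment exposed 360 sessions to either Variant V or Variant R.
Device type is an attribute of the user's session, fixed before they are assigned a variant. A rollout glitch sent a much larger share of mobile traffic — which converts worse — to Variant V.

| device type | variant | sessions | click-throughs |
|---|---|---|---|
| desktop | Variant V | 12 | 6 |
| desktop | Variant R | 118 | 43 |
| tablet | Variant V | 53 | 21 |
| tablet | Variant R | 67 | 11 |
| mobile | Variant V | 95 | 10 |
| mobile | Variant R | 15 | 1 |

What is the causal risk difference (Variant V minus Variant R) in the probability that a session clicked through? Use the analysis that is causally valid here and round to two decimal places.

The imbalance in device type arose from how sessions were allocated, not from anything the variant did; and device type independently affects the outcome. The pooled gap is confounded — condition on device type.
Adjusting over the population distribution of device type: 0.361·(0.500−0.364) + 0.333·(0.396−0.164) + 0.306·(0.105−0.067) = +0.138.

+0.14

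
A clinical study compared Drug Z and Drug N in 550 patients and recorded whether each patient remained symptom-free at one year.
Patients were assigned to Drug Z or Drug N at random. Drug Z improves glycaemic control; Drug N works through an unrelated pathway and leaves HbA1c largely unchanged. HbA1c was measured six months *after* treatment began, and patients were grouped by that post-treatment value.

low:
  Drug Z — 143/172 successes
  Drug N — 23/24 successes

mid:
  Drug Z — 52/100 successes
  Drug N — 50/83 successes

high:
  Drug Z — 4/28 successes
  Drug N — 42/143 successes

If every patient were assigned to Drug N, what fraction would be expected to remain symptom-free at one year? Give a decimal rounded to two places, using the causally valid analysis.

0.46

Drug N is higher inside every HbA1c stratum but Drug Z is higher in aggregate. Whether to stratify depends on how HbA1c relates to the drug.
HbA1c is recorded after the drug and is itself shifted by it — it sits on the causal path from drug to outcome. Conditioning on a mediator would strip out part of the effect we want; the pooled comparison gives the total causal effect.
So P(outcome | do(Drug N)) is just the pooled rate for Drug N: 115/250 = 0.460.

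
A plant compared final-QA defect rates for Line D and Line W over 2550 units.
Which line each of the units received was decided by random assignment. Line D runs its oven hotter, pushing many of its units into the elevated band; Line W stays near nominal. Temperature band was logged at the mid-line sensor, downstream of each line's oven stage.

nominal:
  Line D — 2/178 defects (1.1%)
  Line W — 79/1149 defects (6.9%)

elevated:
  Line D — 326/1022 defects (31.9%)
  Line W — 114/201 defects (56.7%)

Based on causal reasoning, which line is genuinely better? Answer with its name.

Stratifying would compare lines among units the lines themselves sorted into in-process temperature band groups — a form of selection on an intermediate. The unconditioned pooled rates give the total causal effect.
Pooled: Line D 27.3% vs Line W 14.3%; Line W is lower overall.

Line W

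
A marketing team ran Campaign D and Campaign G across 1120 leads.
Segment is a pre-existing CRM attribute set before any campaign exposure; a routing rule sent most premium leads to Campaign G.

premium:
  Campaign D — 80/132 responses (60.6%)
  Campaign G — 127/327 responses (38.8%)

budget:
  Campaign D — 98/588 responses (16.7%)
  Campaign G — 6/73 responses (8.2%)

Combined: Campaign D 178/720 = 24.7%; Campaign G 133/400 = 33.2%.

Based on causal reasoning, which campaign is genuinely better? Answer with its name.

Here customer segment is a common cause — it drives both which campaign a case falls under and the outcome. The crude comparison mixes populations; the stratum-specific rates are the causally relevant ones.
Within each level — premium: 60.6% vs 38.8%; budget: 16.7% vs 8.2% — Campaign D is higher every time.

Campaign D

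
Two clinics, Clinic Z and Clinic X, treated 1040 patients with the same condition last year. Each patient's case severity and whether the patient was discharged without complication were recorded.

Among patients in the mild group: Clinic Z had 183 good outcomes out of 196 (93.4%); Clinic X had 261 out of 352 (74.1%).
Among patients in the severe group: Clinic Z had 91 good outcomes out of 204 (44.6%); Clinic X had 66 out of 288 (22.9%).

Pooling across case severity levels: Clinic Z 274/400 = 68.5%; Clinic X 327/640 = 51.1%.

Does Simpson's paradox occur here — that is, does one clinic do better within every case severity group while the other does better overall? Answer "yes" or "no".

Within each case severity level (mild 93.4% vs 74.1%; severe 44.6% vs 22.9%), Clinic Z has the higher rate every time. Pooled: 68.5% vs 51.1% — Clinic Z has the higher rate overall. They agree.

no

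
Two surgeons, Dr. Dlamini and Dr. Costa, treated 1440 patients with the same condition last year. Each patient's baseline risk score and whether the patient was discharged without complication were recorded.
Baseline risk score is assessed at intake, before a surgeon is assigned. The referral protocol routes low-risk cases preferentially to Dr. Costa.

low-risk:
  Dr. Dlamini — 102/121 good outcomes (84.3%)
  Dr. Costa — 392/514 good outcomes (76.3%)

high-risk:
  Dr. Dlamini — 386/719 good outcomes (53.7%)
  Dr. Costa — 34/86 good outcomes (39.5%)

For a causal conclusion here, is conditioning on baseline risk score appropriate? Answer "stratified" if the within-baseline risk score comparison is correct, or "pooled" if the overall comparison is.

Within every baseline risk score level Dr. Dlamini has the higher rate, yet pooled Dr. Costa does — Simpson's reversal.
Baseline risk score differs across surgeons for reasons unrelated to any effect of the surgeon itself, and it separately predicts the outcome — a classic confounder. We must compare within baseline risk score levels.
Within each level — low-risk: 84.3% vs 76.3%; high-risk: 53.7% vs 39.5% — Dr. Dlamini is higher every time.

stratified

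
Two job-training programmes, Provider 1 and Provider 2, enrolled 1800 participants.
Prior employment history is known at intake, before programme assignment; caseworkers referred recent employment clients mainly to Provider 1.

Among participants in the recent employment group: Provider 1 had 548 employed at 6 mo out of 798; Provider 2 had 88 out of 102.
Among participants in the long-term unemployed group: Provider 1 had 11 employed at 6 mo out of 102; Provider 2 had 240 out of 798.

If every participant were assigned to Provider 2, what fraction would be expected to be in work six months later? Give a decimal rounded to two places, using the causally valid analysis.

The stratified and pooled comparisons disagree (Provider 2 wins within each prior employment history; Provider 1 wins overall), so the answer turns on the causal role of prior employment history.
Prior employment history differs across programmes for reasons unrelated to any effect of the programme itself, and it separately predicts the outcome — a classic confounder. We must compare within prior employment history levels.
Standardising Provider 2 to the population prior employment history mix: 0.500·88/102 + 0.500·240/798 = 0.582.

0.58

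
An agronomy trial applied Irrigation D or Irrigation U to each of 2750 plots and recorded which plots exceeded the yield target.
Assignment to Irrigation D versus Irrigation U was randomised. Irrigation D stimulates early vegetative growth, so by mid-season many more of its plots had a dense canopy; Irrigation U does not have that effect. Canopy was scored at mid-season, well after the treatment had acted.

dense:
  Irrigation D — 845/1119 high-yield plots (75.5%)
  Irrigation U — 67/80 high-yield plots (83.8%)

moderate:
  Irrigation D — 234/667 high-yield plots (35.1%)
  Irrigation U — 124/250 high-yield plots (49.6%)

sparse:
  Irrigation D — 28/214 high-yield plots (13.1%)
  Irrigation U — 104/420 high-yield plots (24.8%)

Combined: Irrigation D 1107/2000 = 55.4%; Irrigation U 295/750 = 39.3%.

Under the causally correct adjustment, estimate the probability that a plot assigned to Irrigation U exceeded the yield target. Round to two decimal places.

The mid-season canopy-specific comparison favours Irrigation U throughout, but the pooled figures favour Irrigation D. The question is whether to condition on mid-season canopy.
Mid-season canopy lies on the pathway irrigation → mid-season canopy → outcome, so adjusting for it blocks the indirect effect. For the total causal effect of irrigation, use the unadjusted pooled rates.
So P(outcome | do(Irrigation U)) is just the pooled rate for Irrigation U: 295/750 = 0.393.

0.39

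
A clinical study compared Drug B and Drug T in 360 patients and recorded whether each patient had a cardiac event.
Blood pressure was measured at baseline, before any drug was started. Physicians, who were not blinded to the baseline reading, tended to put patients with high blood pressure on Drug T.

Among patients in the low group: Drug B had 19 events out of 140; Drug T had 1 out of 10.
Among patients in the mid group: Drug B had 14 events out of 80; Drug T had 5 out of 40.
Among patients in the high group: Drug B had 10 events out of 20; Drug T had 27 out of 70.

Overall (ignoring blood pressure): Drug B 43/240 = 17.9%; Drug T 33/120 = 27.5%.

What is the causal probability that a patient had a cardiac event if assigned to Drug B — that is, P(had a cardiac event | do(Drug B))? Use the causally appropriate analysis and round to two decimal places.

Since blood pressure is a pre-existing factor (not a product of the drug) and it affects the outcome on its own, it is a confounder. The stratified rates, not the pooled rate, identify the causal effect.
Standardising Drug B to the population blood pressure mix: 0.417·19/140 + 0.333·14/80 + 0.250·10/20 = 0.240.

0.24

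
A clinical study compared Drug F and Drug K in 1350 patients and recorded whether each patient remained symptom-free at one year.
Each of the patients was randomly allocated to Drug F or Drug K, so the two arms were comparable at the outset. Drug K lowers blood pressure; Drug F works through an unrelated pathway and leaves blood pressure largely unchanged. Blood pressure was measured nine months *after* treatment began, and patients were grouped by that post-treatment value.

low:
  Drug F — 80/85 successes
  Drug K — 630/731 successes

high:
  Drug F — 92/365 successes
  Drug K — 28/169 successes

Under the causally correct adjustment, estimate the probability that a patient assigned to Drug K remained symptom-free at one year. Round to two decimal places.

0.73

Blood pressure here is a post-treatment variable shaped by the drug; conditioning on it would introduce bias rather than remove it. The overall comparison is the causal one.
So P(outcome | do(Drug K)) is just the pooled rate for Drug K: 658/900 = 0.731.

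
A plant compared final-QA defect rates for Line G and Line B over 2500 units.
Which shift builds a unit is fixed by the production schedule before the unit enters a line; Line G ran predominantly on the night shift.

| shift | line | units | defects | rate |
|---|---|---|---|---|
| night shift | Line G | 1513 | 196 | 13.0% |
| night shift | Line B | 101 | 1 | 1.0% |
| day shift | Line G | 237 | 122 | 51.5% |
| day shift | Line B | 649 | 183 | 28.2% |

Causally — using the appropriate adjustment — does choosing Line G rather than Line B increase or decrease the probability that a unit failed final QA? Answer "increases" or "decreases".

increases

Within every shift level Line B has the lower rate, yet pooled Line G does — Simpson's reversal.
Here shift is a common cause — it drives both which line a case falls under and the outcome. The crude comparison mixes populations; the stratum-specific rates are the causally relevant ones.
Within each level — night shift: 13.0% vs 1.0%; day shift: 51.5% vs 28.2% — Line B is lower every time.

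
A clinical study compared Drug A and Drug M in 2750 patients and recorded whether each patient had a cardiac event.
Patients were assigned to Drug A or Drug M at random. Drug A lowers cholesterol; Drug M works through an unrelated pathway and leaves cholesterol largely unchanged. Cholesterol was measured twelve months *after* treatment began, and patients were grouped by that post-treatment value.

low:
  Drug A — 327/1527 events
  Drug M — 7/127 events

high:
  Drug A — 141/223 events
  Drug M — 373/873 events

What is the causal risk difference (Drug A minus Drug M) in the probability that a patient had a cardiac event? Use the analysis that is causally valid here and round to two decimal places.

-0.11

The distribution of cholesterol is itself part of what the drug does — it is an intermediate outcome. Holding it fixed would remove that part of the effect; the total effect is the pooled difference.
The causal difference is the pooled difference: 0.267 − 0.380 = -0.113.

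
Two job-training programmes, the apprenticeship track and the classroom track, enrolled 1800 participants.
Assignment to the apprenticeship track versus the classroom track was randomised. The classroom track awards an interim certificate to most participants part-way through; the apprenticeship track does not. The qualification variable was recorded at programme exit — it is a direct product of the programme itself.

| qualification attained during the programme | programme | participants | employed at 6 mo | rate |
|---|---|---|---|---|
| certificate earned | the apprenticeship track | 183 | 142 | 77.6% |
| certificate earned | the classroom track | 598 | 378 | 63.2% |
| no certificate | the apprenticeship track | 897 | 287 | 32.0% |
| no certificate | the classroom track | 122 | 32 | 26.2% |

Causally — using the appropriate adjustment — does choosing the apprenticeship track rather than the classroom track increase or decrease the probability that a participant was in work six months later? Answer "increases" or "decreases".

Qualification attained during the programme lies on the pathway programme → qualification attained during the programme → outcome, so adjusting for it blocks the indirect effect. For the total causal effect of programme, use the unadjusted pooled rates.
Pooled: the apprenticeship track 39.7% vs the classroom track 56.9%; the classroom track is higher overall.

decreases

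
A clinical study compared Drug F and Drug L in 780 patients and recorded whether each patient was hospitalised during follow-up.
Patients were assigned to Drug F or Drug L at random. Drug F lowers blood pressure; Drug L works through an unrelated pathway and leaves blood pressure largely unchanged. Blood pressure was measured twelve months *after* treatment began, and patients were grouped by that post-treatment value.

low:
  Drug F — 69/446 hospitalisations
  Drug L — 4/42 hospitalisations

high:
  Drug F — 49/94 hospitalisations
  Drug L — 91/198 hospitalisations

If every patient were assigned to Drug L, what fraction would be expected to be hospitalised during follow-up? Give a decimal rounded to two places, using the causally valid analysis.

0.40

The stratified and pooled comparisons disagree (Drug L wins within each blood pressure; Drug F wins overall), so the answer turns on the causal role of blood pressure.
Blood pressure is recorded after the drug and is itself shifted by it — it sits on the causal path from drug to outcome. Conditioning on a mediator would strip out part of the effect we want; the pooled comparison gives the total causal effect.
So P(outcome | do(Drug L)) is just the pooled rate for Drug L: 95/240 = 0.396.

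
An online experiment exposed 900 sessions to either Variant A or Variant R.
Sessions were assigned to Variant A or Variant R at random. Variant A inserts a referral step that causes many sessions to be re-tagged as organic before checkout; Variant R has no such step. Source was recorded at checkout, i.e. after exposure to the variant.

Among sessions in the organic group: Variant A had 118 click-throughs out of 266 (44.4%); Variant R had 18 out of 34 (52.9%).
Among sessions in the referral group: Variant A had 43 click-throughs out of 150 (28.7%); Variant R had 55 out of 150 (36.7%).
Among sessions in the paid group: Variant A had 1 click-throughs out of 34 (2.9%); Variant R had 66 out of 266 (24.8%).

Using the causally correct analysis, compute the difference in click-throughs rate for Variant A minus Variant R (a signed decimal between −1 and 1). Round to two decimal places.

+0.05

Stratifying would compare variants among sessions the variants themselves sorted into traffic source groups — a form of selection on an intermediate. The unconditioned pooled rates give the total causal effect.
The causal difference is the pooled difference: 0.360 − 0.309 = +0.051.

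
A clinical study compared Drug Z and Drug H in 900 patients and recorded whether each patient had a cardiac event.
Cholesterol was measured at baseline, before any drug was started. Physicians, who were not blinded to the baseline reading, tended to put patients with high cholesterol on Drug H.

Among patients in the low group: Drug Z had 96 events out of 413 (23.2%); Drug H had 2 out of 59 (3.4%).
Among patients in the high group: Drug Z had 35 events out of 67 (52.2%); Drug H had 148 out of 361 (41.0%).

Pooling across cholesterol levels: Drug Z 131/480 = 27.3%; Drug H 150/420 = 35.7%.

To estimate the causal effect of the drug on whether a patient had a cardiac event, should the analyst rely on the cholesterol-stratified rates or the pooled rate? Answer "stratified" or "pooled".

Drug H is lower inside every cholesterol stratum but Drug Z is lower in aggregate. Whether to stratify depends on how cholesterol relates to the drug.
Since cholesterol is a pre-existing factor (not a product of the drug) and it affects the outcome on its own, it is a confounder. The stratified rates, not the pooled rate, identify the causal effect.
Within each level — low: 23.2% vs 3.4%; high: 52.2% vs 41.0% — Drug H is lower every time.

stratified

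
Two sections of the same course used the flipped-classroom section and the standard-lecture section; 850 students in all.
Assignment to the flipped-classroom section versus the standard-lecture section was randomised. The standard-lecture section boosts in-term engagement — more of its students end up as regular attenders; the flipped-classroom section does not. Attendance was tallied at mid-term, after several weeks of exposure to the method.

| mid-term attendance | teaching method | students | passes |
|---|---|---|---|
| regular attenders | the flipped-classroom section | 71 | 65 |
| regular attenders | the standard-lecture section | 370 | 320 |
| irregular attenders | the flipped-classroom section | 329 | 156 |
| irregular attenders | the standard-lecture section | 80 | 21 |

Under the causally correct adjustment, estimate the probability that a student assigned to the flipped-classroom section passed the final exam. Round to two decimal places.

0.55

Mid-term attendance is recorded after the teaching method and is itself shifted by it — it sits on the causal path from teaching method to outcome. Conditioning on a mediator would strip out part of the effect we want; the pooled comparison gives the total causal effect.
So P(outcome | do(the flipped-classroom section)) is just the pooled rate for the flipped-classroom section: 221/400 = 0.552.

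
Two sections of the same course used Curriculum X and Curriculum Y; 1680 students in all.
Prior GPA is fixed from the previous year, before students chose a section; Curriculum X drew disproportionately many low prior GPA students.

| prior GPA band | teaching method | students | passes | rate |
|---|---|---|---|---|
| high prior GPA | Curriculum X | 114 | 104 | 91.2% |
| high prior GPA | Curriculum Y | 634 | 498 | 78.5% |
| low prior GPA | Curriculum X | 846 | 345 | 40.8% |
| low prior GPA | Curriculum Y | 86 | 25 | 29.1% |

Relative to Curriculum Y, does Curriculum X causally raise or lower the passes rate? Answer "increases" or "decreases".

The stratified and pooled comparisons disagree (Curriculum X wins within each prior GPA band; Curriculum Y wins overall), so the answer turns on the causal role of prior GPA band.
Prior GPA band satisfies the back-door criterion: it is not a descendant of the teaching method, and it blocks the spurious path from teaching method to outcome. Adjusting for it (i.e., using the within-prior GPA band rates) gives the causal effect.
Within each level — high prior GPA: 91.2% vs 78.5%; low prior GPA: 40.8% vs 29.1% — Curriculum X is higher every time.

increases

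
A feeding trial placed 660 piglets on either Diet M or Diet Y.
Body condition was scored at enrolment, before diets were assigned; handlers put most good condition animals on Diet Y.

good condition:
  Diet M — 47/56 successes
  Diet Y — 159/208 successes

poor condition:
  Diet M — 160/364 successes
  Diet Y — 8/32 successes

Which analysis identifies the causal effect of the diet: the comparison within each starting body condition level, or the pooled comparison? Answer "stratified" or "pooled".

Within every starting body condition level Diet M has the higher rate, yet pooled Diet Y does — Simpson's reversal.
Here starting body condition is a common cause — it drives both which diet a case falls under and the outcome. The crude comparison mixes populations; the stratum-specific rates are the causally relevant ones.
Within each level — good condition: 83.9% vs 76.4%; poor condition: 44.0% vs 25.0% — Diet M is higher every time.

stratified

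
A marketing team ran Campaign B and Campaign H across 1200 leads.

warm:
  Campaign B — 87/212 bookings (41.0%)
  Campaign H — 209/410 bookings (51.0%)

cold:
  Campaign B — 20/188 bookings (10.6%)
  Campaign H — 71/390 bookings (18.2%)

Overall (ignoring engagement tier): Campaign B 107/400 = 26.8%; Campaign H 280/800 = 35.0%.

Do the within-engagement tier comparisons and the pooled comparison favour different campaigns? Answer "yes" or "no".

no

Within each engagement tier level (warm 41.0% vs 51.0%; cold 10.6% vs 18.2%), Campaign H has the higher rate every time. Pooled: 26.8% vs 35.0% — Campaign H has the higher rate overall. They agree.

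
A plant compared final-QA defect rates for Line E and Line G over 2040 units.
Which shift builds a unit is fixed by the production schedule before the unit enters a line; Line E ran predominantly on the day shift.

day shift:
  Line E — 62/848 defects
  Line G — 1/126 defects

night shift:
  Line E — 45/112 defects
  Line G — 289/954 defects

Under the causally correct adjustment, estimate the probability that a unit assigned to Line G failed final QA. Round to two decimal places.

Shift differs across lines for reasons unrelated to any effect of the line itself, and it separately predicts the outcome — a classic confounder. We must compare within shift levels.
Standardising Line G to the population shift mix: 0.477·1/126 + 0.523·289/954 = 0.162.

0.16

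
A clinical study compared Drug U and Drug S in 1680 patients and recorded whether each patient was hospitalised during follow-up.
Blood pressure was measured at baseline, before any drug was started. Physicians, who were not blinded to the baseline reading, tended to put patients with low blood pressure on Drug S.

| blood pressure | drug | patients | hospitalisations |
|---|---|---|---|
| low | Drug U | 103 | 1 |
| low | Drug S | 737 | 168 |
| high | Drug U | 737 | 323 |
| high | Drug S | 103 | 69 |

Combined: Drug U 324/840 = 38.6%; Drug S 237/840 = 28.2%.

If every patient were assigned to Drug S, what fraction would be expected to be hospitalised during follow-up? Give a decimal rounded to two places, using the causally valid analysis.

Within every blood pressure level Drug U has the lower rate, yet pooled Drug S does — Simpson's reversal.
Blood pressure satisfies the back-door criterion: it is not a descendant of the drug, and it blocks the spurious path from drug to outcome. Adjusting for it (i.e., using the within-blood pressure rates) gives the causal effect.
Standardising Drug S to the population blood pressure mix: 0.500·168/737 + 0.500·69/103 = 0.449.

0.45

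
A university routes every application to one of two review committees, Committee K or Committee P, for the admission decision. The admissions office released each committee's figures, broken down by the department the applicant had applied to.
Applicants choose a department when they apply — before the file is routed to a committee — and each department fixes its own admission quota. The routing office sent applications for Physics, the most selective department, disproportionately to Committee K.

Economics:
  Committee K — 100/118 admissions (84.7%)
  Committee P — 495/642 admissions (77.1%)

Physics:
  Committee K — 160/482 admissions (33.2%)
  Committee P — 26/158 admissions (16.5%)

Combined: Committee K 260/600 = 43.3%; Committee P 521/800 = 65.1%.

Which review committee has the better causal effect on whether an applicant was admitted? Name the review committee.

Committee K

Here department is a common cause — it drives both which review committee a case falls under and the outcome. The crude comparison mixes populations; the stratum-specific rates are the causally relevant ones.
Within each level — Economics: 84.7% vs 77.1%; Physics: 33.2% vs 16.5% — Committee K is higher every time.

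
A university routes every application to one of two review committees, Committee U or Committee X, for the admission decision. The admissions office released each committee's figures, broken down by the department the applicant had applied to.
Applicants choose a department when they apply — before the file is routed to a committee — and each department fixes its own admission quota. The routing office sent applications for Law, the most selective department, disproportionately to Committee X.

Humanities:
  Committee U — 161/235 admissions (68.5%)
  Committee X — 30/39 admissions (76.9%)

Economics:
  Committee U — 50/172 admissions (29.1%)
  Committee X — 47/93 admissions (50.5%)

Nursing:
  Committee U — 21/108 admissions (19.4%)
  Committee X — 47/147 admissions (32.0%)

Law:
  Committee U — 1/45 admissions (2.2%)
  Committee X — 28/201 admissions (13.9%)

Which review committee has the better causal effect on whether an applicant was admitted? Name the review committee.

Committee X

Committee X is higher inside every department stratum but Committee U is higher in aggregate. Whether to stratify depends on how department relates to the review committee.
Nothing the review committee does changes department; the imbalance is an allocation artefact. With department also predicting the outcome, the pooled figure is confounded, and the within-stratum comparison is the causal one.
Within each level — Humanities: 68.5% vs 76.9%; Economics: 29.1% vs 50.5%; Nursing: 19.4% vs 32.0%; Law: 2.2% vs 13.9% — Committee X is higher every time.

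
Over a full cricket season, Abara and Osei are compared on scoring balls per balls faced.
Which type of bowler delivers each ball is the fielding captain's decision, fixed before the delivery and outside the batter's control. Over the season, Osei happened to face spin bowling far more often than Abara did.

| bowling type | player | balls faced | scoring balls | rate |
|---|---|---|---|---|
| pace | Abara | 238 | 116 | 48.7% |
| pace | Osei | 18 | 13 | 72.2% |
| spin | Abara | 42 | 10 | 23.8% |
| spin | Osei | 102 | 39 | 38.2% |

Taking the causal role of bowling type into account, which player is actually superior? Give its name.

Osei is higher inside every bowling type stratum but Abara is higher in aggregate. Whether to stratify depends on how bowling type relates to the player.
Since bowling type is a pre-existing factor (not a product of the player) and it affects the outcome on its own, it is a confounder. The stratified rates, not the pooled rate, identify the causal effect.
Within each level — pace: 48.7% vs 72.2%; spin: 23.8% vs 38.2% — Osei is higher every time.

Osei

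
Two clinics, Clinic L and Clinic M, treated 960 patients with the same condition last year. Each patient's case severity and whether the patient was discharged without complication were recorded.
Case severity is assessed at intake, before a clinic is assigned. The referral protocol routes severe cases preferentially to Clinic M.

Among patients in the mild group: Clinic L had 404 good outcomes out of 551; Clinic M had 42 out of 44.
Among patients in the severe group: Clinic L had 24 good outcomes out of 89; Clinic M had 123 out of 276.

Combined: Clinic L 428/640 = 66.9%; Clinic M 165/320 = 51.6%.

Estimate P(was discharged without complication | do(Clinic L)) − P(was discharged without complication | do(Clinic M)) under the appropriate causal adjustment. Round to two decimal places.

-0.20

The stratified and pooled comparisons disagree (Clinic M wins within each case severity; Clinic L wins overall), so the answer turns on the causal role of case severity.
Case severity is set before the clinic has any effect — it is not caused by the clinic — and it independently drives the outcome. That makes it a confounder, so the causal comparison is within case severity levels.
Adjusting over the population distribution of case severity: 0.620·(0.733−0.955) + 0.380·(0.270−0.446) = -0.204.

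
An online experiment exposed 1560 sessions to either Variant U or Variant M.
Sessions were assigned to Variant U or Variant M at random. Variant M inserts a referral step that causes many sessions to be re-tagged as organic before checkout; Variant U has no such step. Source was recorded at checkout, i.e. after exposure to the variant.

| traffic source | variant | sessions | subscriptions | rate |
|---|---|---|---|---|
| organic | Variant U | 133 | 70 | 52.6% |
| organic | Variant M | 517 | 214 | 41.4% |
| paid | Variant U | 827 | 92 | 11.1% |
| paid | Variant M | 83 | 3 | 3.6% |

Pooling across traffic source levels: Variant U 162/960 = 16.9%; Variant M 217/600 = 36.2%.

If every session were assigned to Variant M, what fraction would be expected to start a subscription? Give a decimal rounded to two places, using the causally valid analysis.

Traffic source here is a post-treatment variable shaped by the variant; conditioning on it would introduce bias rather than remove it. The overall comparison is the causal one.
So P(outcome | do(Variant M)) is just the pooled rate for Variant M: 217/600 = 0.362.

0.36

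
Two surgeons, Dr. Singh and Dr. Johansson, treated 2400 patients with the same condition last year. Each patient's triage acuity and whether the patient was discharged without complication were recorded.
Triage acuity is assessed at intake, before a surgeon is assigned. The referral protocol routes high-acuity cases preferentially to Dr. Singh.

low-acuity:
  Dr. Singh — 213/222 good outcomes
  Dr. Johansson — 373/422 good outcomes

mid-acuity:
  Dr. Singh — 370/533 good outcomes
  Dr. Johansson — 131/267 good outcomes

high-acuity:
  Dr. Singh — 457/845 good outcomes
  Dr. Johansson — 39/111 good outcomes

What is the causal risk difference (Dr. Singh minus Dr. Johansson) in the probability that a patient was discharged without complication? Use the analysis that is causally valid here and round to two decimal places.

The triage acuity-specific comparison favours Dr. Singh throughout, but the pooled figures favour Dr. Johansson. The question is whether to condition on triage acuity.
The imbalance in triage acuity arose from how patients were allocated, not from anything the surgeon did; and triage acuity independently affects the outcome. The pooled gap is confounded — condition on triage acuity.
Adjusting over the population distribution of triage acuity: 0.268·(0.959−0.884) + 0.333·(0.694−0.491) + 0.398·(0.541−0.351) = +0.164.

+0.16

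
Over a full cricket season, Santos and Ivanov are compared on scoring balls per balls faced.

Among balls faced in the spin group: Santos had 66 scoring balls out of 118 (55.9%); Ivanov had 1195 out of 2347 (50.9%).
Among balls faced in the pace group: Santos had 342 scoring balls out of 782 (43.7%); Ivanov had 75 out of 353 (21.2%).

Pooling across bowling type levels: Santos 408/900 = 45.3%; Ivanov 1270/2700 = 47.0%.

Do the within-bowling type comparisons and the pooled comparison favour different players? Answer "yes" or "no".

yes

Within each bowling type level (spin 55.9% vs 50.9%; pace 43.7% vs 21.2%), Santos has the higher rate every time. Pooled: 45.3% vs 47.0% — Ivanov has the higher rate overall. The two comparisons disagree.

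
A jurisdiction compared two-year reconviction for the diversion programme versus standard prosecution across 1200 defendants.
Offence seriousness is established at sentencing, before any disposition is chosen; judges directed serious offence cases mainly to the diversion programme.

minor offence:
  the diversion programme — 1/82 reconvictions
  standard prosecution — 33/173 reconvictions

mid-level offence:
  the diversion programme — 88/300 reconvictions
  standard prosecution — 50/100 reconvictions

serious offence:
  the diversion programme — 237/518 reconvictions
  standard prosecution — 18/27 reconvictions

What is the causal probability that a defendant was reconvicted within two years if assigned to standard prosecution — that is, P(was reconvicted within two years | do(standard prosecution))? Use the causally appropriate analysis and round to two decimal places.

0.51

Within every offence seriousness level the diversion programme has the lower rate, yet pooled standard prosecution does — Simpson's reversal.
The imbalance in offence seriousness arose from how defendants were allocated, not from anything the disposition did; and offence seriousness independently affects the outcome. The pooled gap is confounded — condition on offence seriousness.
Standardising standard prosecution to the population offence seriousness mix: 0.212·33/173 + 0.333·50/100 + 0.454·18/27 = 0.510.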